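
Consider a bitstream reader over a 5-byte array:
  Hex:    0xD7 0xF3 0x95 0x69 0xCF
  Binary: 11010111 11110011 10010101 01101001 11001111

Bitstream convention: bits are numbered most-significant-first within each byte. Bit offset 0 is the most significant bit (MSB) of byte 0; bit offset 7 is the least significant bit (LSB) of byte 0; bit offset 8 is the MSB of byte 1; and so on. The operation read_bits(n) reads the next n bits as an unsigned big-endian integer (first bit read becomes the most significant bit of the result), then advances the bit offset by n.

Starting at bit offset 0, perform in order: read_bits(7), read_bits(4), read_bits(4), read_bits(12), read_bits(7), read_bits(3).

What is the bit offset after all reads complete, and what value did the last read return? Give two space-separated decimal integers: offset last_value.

Answer: 37 1

Derivation:
Read 1: bits[0:7] width=7 -> value=107 (bin 1101011); offset now 7 = byte 0 bit 7; 33 bits remain
Read 2: bits[7:11] width=4 -> value=15 (bin 1111); offset now 11 = byte 1 bit 3; 29 bits remain
Read 3: bits[11:15] width=4 -> value=9 (bin 1001); offset now 15 = byte 1 bit 7; 25 bits remain
Read 4: bits[15:27] width=12 -> value=3243 (bin 110010101011); offset now 27 = byte 3 bit 3; 13 bits remain
Read 5: bits[27:34] width=7 -> value=39 (bin 0100111); offset now 34 = byte 4 bit 2; 6 bits remain
Read 6: bits[34:37] width=3 -> value=1 (bin 001); offset now 37 = byte 4 bit 5; 3 bits remain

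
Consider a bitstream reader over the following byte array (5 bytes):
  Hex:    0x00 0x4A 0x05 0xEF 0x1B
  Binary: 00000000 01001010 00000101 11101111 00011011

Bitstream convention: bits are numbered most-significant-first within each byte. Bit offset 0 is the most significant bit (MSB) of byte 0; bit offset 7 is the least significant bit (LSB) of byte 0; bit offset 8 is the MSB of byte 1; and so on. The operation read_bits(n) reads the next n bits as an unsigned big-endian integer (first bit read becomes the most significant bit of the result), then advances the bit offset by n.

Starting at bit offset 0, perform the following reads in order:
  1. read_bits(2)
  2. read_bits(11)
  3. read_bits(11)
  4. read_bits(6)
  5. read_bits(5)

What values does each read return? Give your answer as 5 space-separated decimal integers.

Answer: 0 9 517 59 24

Derivation:
Read 1: bits[0:2] width=2 -> value=0 (bin 00); offset now 2 = byte 0 bit 2; 38 bits remain
Read 2: bits[2:13] width=11 -> value=9 (bin 00000001001); offset now 13 = byte 1 bit 5; 27 bits remain
Read 3: bits[13:24] width=11 -> value=517 (bin 01000000101); offset now 24 = byte 3 bit 0; 16 bits remain
Read 4: bits[24:30] width=6 -> value=59 (bin 111011); offset now 30 = byte 3 bit 6; 10 bits remain
Read 5: bits[30:35] width=5 -> value=24 (bin 11000); offset now 35 = byte 4 bit 3; 5 bits remain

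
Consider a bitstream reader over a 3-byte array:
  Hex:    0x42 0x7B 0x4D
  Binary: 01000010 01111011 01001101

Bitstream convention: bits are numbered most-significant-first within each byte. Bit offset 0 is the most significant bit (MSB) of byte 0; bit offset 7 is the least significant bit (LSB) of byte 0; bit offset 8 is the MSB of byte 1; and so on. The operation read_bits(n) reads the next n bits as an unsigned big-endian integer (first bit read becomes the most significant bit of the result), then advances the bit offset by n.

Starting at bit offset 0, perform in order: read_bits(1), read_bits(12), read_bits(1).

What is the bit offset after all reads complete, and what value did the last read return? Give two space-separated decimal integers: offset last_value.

Read 1: bits[0:1] width=1 -> value=0 (bin 0); offset now 1 = byte 0 bit 1; 23 bits remain
Read 2: bits[1:13] width=12 -> value=2127 (bin 100001001111); offset now 13 = byte 1 bit 5; 11 bits remain
Read 3: bits[13:14] width=1 -> value=0 (bin 0); offset now 14 = byte 1 bit 6; 10 bits remain

Answer: 14 0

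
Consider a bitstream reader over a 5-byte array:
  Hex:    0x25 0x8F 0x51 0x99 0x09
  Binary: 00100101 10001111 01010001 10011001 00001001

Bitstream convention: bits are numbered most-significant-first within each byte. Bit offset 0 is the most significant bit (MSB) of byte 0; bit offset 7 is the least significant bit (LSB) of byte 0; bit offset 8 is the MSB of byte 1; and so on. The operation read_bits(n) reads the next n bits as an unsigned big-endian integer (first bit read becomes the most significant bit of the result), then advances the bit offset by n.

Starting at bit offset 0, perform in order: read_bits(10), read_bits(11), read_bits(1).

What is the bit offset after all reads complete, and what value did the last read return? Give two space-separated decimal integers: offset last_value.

Answer: 22 0

Derivation:
Read 1: bits[0:10] width=10 -> value=150 (bin 0010010110); offset now 10 = byte 1 bit 2; 30 bits remain
Read 2: bits[10:21] width=11 -> value=490 (bin 00111101010); offset now 21 = byte 2 bit 5; 19 bits remain
Read 3: bits[21:22] width=1 -> value=0 (bin 0); offset now 22 = byte 2 bit 6; 18 bits remain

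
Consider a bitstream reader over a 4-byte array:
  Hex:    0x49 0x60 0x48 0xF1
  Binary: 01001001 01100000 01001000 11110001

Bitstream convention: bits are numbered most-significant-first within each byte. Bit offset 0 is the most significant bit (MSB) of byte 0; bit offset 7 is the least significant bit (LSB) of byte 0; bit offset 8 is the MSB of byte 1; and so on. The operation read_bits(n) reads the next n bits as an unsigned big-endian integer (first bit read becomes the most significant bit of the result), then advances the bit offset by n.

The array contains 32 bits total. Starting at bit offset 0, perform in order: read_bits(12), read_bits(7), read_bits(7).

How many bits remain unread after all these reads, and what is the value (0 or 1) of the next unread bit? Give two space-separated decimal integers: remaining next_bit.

Read 1: bits[0:12] width=12 -> value=1174 (bin 010010010110); offset now 12 = byte 1 bit 4; 20 bits remain
Read 2: bits[12:19] width=7 -> value=2 (bin 0000010); offset now 19 = byte 2 bit 3; 13 bits remain
Read 3: bits[19:26] width=7 -> value=35 (bin 0100011); offset now 26 = byte 3 bit 2; 6 bits remain

Answer: 6 1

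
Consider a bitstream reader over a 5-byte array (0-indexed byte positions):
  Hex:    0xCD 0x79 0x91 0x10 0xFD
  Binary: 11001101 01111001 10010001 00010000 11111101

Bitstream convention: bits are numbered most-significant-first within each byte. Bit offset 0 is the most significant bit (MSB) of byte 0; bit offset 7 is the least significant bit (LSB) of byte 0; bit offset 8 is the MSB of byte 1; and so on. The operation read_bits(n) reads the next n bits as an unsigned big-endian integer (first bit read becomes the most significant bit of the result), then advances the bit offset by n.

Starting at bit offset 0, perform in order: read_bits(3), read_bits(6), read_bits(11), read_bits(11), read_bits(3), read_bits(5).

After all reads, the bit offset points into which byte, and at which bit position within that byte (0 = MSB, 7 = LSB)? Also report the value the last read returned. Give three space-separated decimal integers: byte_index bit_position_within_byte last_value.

Answer: 4 7 30

Derivation:
Read 1: bits[0:3] width=3 -> value=6 (bin 110); offset now 3 = byte 0 bit 3; 37 bits remain
Read 2: bits[3:9] width=6 -> value=26 (bin 011010); offset now 9 = byte 1 bit 1; 31 bits remain
Read 3: bits[9:20] width=11 -> value=1945 (bin 11110011001); offset now 20 = byte 2 bit 4; 20 bits remain
Read 4: bits[20:31] width=11 -> value=136 (bin 00010001000); offset now 31 = byte 3 bit 7; 9 bits remain
Read 5: bits[31:34] width=3 -> value=3 (bin 011); offset now 34 = byte 4 bit 2; 6 bits remain
Read 6: bits[34:39] width=5 -> value=30 (bin 11110); offset now 39 = byte 4 bit 7; 1 bits remain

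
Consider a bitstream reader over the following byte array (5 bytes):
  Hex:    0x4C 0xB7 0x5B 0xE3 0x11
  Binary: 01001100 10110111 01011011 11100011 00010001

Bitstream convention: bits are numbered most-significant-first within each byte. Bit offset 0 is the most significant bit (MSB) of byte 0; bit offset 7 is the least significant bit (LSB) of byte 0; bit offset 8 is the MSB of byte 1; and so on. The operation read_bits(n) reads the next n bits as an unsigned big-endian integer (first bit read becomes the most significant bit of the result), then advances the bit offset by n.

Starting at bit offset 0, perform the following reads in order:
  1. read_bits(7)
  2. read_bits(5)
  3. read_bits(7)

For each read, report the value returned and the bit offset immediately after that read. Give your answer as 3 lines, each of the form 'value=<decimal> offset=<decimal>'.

Read 1: bits[0:7] width=7 -> value=38 (bin 0100110); offset now 7 = byte 0 bit 7; 33 bits remain
Read 2: bits[7:12] width=5 -> value=11 (bin 01011); offset now 12 = byte 1 bit 4; 28 bits remain
Read 3: bits[12:19] width=7 -> value=58 (bin 0111010); offset now 19 = byte 2 bit 3; 21 bits remain

Answer: value=38 offset=7
value=11 offset=12
value=58 offset=19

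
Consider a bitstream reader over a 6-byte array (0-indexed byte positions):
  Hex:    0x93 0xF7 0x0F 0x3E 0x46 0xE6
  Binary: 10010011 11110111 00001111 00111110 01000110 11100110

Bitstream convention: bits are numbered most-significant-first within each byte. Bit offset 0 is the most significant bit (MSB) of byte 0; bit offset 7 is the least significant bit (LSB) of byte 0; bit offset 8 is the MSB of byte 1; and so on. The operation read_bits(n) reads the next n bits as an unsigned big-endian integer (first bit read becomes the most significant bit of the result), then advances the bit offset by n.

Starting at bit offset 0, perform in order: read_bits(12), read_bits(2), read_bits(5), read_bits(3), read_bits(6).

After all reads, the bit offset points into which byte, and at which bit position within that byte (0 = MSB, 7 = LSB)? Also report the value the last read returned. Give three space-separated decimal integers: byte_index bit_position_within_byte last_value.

Read 1: bits[0:12] width=12 -> value=2367 (bin 100100111111); offset now 12 = byte 1 bit 4; 36 bits remain
Read 2: bits[12:14] width=2 -> value=1 (bin 01); offset now 14 = byte 1 bit 6; 34 bits remain
Read 3: bits[14:19] width=5 -> value=24 (bin 11000); offset now 19 = byte 2 bit 3; 29 bits remain
Read 4: bits[19:22] width=3 -> value=3 (bin 011); offset now 22 = byte 2 bit 6; 26 bits remain
Read 5: bits[22:28] width=6 -> value=51 (bin 110011); offset now 28 = byte 3 bit 4; 20 bits remain

Answer: 3 4 51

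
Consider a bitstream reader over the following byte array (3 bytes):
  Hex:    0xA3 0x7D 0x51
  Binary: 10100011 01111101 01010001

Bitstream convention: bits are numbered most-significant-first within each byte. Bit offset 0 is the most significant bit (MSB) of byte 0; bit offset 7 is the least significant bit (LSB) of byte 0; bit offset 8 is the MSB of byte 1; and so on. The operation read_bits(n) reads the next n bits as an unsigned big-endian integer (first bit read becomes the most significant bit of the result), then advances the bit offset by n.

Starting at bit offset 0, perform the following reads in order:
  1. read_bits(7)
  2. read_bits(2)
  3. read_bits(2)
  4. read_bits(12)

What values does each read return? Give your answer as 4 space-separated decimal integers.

Read 1: bits[0:7] width=7 -> value=81 (bin 1010001); offset now 7 = byte 0 bit 7; 17 bits remain
Read 2: bits[7:9] width=2 -> value=2 (bin 10); offset now 9 = byte 1 bit 1; 15 bits remain
Read 3: bits[9:11] width=2 -> value=3 (bin 11); offset now 11 = byte 1 bit 3; 13 bits remain
Read 4: bits[11:23] width=12 -> value=3752 (bin 111010101000); offset now 23 = byte 2 bit 7; 1 bits remain

Answer: 81 2 3 3752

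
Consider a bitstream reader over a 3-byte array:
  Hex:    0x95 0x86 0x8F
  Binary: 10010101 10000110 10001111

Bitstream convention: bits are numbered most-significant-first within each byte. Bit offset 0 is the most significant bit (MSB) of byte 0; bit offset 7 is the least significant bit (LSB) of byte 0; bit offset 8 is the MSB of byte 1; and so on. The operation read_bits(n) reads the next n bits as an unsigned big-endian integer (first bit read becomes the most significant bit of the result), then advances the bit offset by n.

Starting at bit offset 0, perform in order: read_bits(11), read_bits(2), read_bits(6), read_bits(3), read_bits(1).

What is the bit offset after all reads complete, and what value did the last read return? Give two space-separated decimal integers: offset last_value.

Read 1: bits[0:11] width=11 -> value=1196 (bin 10010101100); offset now 11 = byte 1 bit 3; 13 bits remain
Read 2: bits[11:13] width=2 -> value=0 (bin 00); offset now 13 = byte 1 bit 5; 11 bits remain
Read 3: bits[13:19] width=6 -> value=52 (bin 110100); offset now 19 = byte 2 bit 3; 5 bits remain
Read 4: bits[19:22] width=3 -> value=3 (bin 011); offset now 22 = byte 2 bit 6; 2 bits remain
Read 5: bits[22:23] width=1 -> value=1 (bin 1); offset now 23 = byte 2 bit 7; 1 bits remain

Answer: 23 1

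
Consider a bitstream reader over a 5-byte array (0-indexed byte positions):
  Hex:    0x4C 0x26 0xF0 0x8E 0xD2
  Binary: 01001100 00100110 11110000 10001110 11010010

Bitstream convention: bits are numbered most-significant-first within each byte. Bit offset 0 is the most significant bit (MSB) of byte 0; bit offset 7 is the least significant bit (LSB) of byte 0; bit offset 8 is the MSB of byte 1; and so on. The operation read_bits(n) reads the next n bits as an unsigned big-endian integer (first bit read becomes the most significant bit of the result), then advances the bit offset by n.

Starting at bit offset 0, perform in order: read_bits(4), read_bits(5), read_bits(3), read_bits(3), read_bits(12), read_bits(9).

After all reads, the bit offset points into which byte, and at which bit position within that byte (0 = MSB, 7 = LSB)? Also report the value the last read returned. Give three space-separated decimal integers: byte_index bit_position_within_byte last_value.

Answer: 4 4 237

Derivation:
Read 1: bits[0:4] width=4 -> value=4 (bin 0100); offset now 4 = byte 0 bit 4; 36 bits remain
Read 2: bits[4:9] width=5 -> value=24 (bin 11000); offset now 9 = byte 1 bit 1; 31 bits remain
Read 3: bits[9:12] width=3 -> value=2 (bin 010); offset now 12 = byte 1 bit 4; 28 bits remain
Read 4: bits[12:15] width=3 -> value=3 (bin 011); offset now 15 = byte 1 bit 7; 25 bits remain
Read 5: bits[15:27] width=12 -> value=1924 (bin 011110000100); offset now 27 = byte 3 bit 3; 13 bits remain
Read 6: bits[27:36] width=9 -> value=237 (bin 011101101); offset now 36 = byte 4 bit 4; 4 bits remain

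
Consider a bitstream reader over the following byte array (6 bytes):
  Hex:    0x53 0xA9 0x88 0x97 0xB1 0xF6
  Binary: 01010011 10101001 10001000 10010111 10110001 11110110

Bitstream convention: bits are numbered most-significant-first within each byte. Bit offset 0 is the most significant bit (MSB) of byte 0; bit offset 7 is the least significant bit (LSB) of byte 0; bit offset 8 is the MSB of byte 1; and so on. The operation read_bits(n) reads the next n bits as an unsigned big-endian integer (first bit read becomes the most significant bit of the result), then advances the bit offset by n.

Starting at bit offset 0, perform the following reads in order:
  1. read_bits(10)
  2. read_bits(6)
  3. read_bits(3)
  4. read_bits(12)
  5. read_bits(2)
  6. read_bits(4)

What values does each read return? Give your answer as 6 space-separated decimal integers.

Answer: 334 41 4 1099 3 6

Derivation:
Read 1: bits[0:10] width=10 -> value=334 (bin 0101001110); offset now 10 = byte 1 bit 2; 38 bits remain
Read 2: bits[10:16] width=6 -> value=41 (bin 101001); offset now 16 = byte 2 bit 0; 32 bits remain
Read 3: bits[16:19] width=3 -> value=4 (bin 100); offset now 19 = byte 2 bit 3; 29 bits remain
Read 4: bits[19:31] width=12 -> value=1099 (bin 010001001011); offset now 31 = byte 3 bit 7; 17 bits remain
Read 5: bits[31:33] width=2 -> value=3 (bin 11); offset now 33 = byte 4 bit 1; 15 bits remain
Read 6: bits[33:37] width=4 -> value=6 (bin 0110); offset now 37 = byte 4 bit 5; 11 bits remain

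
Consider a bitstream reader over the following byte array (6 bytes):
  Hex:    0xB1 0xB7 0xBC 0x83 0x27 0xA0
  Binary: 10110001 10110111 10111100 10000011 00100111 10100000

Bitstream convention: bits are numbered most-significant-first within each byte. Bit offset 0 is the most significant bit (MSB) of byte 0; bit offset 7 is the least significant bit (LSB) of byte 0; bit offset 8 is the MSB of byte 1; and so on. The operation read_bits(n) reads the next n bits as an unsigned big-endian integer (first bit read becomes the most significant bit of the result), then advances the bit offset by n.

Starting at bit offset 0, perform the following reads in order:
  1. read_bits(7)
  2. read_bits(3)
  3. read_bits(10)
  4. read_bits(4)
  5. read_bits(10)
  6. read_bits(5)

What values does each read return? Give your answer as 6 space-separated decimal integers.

Answer: 88 6 891 12 524 19

Derivation:
Read 1: bits[0:7] width=7 -> value=88 (bin 1011000); offset now 7 = byte 0 bit 7; 41 bits remain
Read 2: bits[7:10] width=3 -> value=6 (bin 110); offset now 10 = byte 1 bit 2; 38 bits remain
Read 3: bits[10:20] width=10 -> value=891 (bin 1101111011); offset now 20 = byte 2 bit 4; 28 bits remain
Read 4: bits[20:24] width=4 -> value=12 (bin 1100); offset now 24 = byte 3 bit 0; 24 bits remain
Read 5: bits[24:34] width=10 -> value=524 (bin 1000001100); offset now 34 = byte 4 bit 2; 14 bits remain
Read 6: bits[34:39] width=5 -> value=19 (bin 10011); offset now 39 = byte 4 bit 7; 9 bits remain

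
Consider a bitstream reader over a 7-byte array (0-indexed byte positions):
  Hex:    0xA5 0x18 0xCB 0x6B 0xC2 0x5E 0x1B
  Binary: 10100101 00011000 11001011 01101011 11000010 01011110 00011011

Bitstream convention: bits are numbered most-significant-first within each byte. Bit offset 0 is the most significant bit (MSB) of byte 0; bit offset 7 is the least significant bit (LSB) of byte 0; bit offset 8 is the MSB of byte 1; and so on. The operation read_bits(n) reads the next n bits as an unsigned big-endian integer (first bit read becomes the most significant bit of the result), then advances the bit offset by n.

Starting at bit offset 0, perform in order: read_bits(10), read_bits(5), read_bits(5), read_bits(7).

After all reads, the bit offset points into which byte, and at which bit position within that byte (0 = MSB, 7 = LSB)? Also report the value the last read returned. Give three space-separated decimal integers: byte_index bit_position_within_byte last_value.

Answer: 3 3 91

Derivation:
Read 1: bits[0:10] width=10 -> value=660 (bin 1010010100); offset now 10 = byte 1 bit 2; 46 bits remain
Read 2: bits[10:15] width=5 -> value=12 (bin 01100); offset now 15 = byte 1 bit 7; 41 bits remain
Read 3: bits[15:20] width=5 -> value=12 (bin 01100); offset now 20 = byte 2 bit 4; 36 bits remain
Read 4: bits[20:27] width=7 -> value=91 (bin 1011011); offset now 27 = byte 3 bit 3; 29 bits remain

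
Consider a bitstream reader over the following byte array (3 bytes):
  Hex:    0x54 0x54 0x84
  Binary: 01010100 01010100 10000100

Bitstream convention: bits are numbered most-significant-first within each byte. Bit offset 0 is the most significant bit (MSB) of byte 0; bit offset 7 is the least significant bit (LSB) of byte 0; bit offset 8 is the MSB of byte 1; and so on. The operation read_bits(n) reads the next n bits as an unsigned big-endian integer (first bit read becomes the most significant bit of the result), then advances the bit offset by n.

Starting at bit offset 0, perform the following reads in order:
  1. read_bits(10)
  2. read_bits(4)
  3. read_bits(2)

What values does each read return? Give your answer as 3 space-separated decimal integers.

Read 1: bits[0:10] width=10 -> value=337 (bin 0101010001); offset now 10 = byte 1 bit 2; 14 bits remain
Read 2: bits[10:14] width=4 -> value=5 (bin 0101); offset now 14 = byte 1 bit 6; 10 bits remain
Read 3: bits[14:16] width=2 -> value=0 (bin 00); offset now 16 = byte 2 bit 0; 8 bits remain

Answer: 337 5 0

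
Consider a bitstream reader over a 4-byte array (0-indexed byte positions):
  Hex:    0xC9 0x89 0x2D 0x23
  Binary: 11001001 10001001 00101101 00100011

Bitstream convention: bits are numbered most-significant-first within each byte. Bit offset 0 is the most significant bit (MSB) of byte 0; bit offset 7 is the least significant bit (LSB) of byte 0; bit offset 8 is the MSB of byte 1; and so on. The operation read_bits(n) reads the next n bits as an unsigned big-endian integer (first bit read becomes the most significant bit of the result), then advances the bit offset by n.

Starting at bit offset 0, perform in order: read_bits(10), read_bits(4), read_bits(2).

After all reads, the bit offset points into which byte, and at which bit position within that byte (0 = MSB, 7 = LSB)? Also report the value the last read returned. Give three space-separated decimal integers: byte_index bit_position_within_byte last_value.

Answer: 2 0 1

Derivation:
Read 1: bits[0:10] width=10 -> value=806 (bin 1100100110); offset now 10 = byte 1 bit 2; 22 bits remain
Read 2: bits[10:14] width=4 -> value=2 (bin 0010); offset now 14 = byte 1 bit 6; 18 bits remain
Read 3: bits[14:16] width=2 -> value=1 (bin 01); offset now 16 = byte 2 bit 0; 16 bits remain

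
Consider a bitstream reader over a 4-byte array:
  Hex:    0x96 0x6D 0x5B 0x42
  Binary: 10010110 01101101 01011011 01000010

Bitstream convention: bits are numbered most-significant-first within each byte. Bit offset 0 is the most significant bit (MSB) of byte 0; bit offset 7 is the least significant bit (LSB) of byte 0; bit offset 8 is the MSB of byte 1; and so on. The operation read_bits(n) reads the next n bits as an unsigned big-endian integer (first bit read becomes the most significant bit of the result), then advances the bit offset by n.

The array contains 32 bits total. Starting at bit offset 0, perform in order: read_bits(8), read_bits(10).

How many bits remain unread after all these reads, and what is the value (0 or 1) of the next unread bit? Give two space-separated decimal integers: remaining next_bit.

Answer: 14 0

Derivation:
Read 1: bits[0:8] width=8 -> value=150 (bin 10010110); offset now 8 = byte 1 bit 0; 24 bits remain
Read 2: bits[8:18] width=10 -> value=437 (bin 0110110101); offset now 18 = byte 2 bit 2; 14 bits remain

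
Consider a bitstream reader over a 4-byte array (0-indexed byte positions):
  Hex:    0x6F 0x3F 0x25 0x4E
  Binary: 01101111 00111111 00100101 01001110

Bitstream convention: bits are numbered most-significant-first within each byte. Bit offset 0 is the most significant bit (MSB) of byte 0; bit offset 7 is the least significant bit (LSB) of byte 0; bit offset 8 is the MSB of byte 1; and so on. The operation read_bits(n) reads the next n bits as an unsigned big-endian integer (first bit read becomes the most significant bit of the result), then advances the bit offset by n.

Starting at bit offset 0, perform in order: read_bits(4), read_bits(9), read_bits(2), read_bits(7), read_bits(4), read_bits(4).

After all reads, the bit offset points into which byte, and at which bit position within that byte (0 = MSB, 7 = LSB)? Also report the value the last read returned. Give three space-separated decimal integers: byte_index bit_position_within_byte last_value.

Answer: 3 6 3

Derivation:
Read 1: bits[0:4] width=4 -> value=6 (bin 0110); offset now 4 = byte 0 bit 4; 28 bits remain
Read 2: bits[4:13] width=9 -> value=487 (bin 111100111); offset now 13 = byte 1 bit 5; 19 bits remain
Read 3: bits[13:15] width=2 -> value=3 (bin 11); offset now 15 = byte 1 bit 7; 17 bits remain
Read 4: bits[15:22] width=7 -> value=73 (bin 1001001); offset now 22 = byte 2 bit 6; 10 bits remain
Read 5: bits[22:26] width=4 -> value=5 (bin 0101); offset now 26 = byte 3 bit 2; 6 bits remain
Read 6: bits[26:30] width=4 -> value=3 (bin 0011); offset now 30 = byte 3 bit 6; 2 bits remain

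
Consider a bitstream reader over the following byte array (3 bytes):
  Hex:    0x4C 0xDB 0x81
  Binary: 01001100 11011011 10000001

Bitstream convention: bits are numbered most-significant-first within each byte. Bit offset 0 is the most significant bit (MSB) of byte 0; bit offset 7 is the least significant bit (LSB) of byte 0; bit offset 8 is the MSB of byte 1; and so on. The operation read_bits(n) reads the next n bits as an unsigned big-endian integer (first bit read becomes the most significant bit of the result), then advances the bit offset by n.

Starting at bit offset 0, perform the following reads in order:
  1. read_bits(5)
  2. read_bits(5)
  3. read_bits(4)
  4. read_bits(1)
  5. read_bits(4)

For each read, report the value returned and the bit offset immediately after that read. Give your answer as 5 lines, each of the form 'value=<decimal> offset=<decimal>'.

Read 1: bits[0:5] width=5 -> value=9 (bin 01001); offset now 5 = byte 0 bit 5; 19 bits remain
Read 2: bits[5:10] width=5 -> value=19 (bin 10011); offset now 10 = byte 1 bit 2; 14 bits remain
Read 3: bits[10:14] width=4 -> value=6 (bin 0110); offset now 14 = byte 1 bit 6; 10 bits remain
Read 4: bits[14:15] width=1 -> value=1 (bin 1); offset now 15 = byte 1 bit 7; 9 bits remain
Read 5: bits[15:19] width=4 -> value=12 (bin 1100); offset now 19 = byte 2 bit 3; 5 bits remain

Answer: value=9 offset=5
value=19 offset=10
value=6 offset=14
value=1 offset=15
value=12 offset=19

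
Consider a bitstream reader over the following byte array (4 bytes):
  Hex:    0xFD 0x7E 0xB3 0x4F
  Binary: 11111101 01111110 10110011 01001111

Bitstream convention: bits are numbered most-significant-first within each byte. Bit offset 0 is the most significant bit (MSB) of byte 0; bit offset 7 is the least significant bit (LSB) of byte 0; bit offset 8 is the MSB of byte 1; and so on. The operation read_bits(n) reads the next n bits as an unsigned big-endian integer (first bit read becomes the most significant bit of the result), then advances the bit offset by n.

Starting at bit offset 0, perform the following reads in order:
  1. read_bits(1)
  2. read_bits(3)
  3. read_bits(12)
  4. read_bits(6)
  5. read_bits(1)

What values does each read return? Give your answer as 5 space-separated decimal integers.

Answer: 1 7 3454 44 1

Derivation:
Read 1: bits[0:1] width=1 -> value=1 (bin 1); offset now 1 = byte 0 bit 1; 31 bits remain
Read 2: bits[1:4] width=3 -> value=7 (bin 111); offset now 4 = byte 0 bit 4; 28 bits remain
Read 3: bits[4:16] width=12 -> value=3454 (bin 110101111110); offset now 16 = byte 2 bit 0; 16 bits remain
Read 4: bits[16:22] width=6 -> value=44 (bin 101100); offset now 22 = byte 2 bit 6; 10 bits remain
Read 5: bits[22:23] width=1 -> value=1 (bin 1); offset now 23 = byte 2 bit 7; 9 bits remain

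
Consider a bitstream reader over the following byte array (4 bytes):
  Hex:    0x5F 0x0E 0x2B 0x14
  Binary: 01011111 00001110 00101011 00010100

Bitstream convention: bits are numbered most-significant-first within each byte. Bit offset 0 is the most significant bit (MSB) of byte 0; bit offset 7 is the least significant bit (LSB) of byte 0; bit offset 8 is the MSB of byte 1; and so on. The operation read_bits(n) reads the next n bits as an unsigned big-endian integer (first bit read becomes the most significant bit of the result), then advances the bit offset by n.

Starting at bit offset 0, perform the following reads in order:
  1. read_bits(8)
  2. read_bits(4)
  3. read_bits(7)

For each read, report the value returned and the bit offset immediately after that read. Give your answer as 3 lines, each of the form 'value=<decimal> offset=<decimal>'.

Answer: value=95 offset=8
value=0 offset=12
value=113 offset=19

Derivation:
Read 1: bits[0:8] width=8 -> value=95 (bin 01011111); offset now 8 = byte 1 bit 0; 24 bits remain
Read 2: bits[8:12] width=4 -> value=0 (bin 0000); offset now 12 = byte 1 bit 4; 20 bits remain
Read 3: bits[12:19] width=7 -> value=113 (bin 1110001); offset now 19 = byte 2 bit 3; 13 bits remain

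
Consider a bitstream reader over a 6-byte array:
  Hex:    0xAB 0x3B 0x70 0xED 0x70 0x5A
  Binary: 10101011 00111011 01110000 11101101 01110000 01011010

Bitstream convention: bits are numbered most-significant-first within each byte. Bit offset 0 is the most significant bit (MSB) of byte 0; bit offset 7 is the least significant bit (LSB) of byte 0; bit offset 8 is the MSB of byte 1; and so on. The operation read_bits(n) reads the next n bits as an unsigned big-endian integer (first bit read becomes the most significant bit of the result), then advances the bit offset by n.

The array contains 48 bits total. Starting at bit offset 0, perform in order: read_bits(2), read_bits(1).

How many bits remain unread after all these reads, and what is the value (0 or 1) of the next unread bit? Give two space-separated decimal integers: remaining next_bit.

Read 1: bits[0:2] width=2 -> value=2 (bin 10); offset now 2 = byte 0 bit 2; 46 bits remain
Read 2: bits[2:3] width=1 -> value=1 (bin 1); offset now 3 = byte 0 bit 3; 45 bits remain

Answer: 45 0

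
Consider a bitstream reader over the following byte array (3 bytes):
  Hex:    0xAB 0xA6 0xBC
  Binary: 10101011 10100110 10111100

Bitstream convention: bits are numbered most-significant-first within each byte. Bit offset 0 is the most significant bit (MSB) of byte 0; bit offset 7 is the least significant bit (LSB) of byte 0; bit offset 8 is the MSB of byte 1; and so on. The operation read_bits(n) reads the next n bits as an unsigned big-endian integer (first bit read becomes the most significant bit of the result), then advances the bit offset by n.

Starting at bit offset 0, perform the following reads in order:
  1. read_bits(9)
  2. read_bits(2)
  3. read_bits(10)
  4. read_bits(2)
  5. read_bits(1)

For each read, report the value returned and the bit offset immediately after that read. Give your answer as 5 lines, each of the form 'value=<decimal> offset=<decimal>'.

Read 1: bits[0:9] width=9 -> value=343 (bin 101010111); offset now 9 = byte 1 bit 1; 15 bits remain
Read 2: bits[9:11] width=2 -> value=1 (bin 01); offset now 11 = byte 1 bit 3; 13 bits remain
Read 3: bits[11:21] width=10 -> value=215 (bin 0011010111); offset now 21 = byte 2 bit 5; 3 bits remain
Read 4: bits[21:23] width=2 -> value=2 (bin 10); offset now 23 = byte 2 bit 7; 1 bits remain
Read 5: bits[23:24] width=1 -> value=0 (bin 0); offset now 24 = byte 3 bit 0; 0 bits remain

Answer: value=343 offset=9
value=1 offset=11
value=215 offset=21
value=2 offset=23
value=0 offset=24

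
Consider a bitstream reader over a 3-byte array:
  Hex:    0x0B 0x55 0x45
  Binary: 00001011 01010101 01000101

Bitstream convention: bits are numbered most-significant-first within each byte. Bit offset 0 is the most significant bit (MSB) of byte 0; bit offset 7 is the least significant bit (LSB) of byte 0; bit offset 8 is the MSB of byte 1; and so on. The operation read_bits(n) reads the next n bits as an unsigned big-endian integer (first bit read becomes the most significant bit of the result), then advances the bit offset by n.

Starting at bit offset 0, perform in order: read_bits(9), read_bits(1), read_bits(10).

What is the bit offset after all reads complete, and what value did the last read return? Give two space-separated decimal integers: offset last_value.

Read 1: bits[0:9] width=9 -> value=22 (bin 000010110); offset now 9 = byte 1 bit 1; 15 bits remain
Read 2: bits[9:10] width=1 -> value=1 (bin 1); offset now 10 = byte 1 bit 2; 14 bits remain
Read 3: bits[10:20] width=10 -> value=340 (bin 0101010100); offset now 20 = byte 2 bit 4; 4 bits remain

Answer: 20 340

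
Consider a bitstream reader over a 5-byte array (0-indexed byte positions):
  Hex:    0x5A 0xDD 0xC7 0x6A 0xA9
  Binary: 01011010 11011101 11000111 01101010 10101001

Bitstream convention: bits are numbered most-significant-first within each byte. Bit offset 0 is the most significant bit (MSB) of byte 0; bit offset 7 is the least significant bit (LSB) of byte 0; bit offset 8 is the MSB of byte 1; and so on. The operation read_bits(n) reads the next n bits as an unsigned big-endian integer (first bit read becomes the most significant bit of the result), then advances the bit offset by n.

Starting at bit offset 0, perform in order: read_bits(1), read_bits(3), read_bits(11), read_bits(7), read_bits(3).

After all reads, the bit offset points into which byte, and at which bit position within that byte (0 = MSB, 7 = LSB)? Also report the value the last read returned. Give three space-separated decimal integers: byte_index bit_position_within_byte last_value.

Read 1: bits[0:1] width=1 -> value=0 (bin 0); offset now 1 = byte 0 bit 1; 39 bits remain
Read 2: bits[1:4] width=3 -> value=5 (bin 101); offset now 4 = byte 0 bit 4; 36 bits remain
Read 3: bits[4:15] width=11 -> value=1390 (bin 10101101110); offset now 15 = byte 1 bit 7; 25 bits remain
Read 4: bits[15:22] width=7 -> value=113 (bin 1110001); offset now 22 = byte 2 bit 6; 18 bits remain
Read 5: bits[22:25] width=3 -> value=6 (bin 110); offset now 25 = byte 3 bit 1; 15 bits remain

Answer: 3 1 6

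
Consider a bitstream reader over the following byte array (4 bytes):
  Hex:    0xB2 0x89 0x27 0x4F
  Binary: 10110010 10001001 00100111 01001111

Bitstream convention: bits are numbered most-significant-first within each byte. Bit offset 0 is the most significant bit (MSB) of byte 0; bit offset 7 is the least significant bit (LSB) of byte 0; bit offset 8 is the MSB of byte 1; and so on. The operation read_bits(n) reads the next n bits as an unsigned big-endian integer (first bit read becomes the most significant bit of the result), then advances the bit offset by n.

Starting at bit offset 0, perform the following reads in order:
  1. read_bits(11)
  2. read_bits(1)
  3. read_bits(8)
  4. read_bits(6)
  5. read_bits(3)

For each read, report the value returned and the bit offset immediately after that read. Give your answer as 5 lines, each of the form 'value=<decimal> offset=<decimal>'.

Read 1: bits[0:11] width=11 -> value=1428 (bin 10110010100); offset now 11 = byte 1 bit 3; 21 bits remain
Read 2: bits[11:12] width=1 -> value=0 (bin 0); offset now 12 = byte 1 bit 4; 20 bits remain
Read 3: bits[12:20] width=8 -> value=146 (bin 10010010); offset now 20 = byte 2 bit 4; 12 bits remain
Read 4: bits[20:26] width=6 -> value=29 (bin 011101); offset now 26 = byte 3 bit 2; 6 bits remain
Read 5: bits[26:29] width=3 -> value=1 (bin 001); offset now 29 = byte 3 bit 5; 3 bits remain

Answer: value=1428 offset=11
value=0 offset=12
value=146 offset=20
value=29 offset=26
value=1 offset=29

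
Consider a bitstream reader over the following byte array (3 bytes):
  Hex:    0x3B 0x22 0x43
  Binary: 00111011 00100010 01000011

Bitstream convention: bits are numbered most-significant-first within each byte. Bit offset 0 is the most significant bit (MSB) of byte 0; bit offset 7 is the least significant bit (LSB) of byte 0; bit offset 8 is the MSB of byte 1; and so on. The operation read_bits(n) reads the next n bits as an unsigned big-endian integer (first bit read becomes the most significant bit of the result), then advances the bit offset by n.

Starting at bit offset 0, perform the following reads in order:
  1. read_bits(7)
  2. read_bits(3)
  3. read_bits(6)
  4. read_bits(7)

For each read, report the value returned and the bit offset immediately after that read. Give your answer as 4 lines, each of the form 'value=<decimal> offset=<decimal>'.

Answer: value=29 offset=7
value=4 offset=10
value=34 offset=16
value=33 offset=23

Derivation:
Read 1: bits[0:7] width=7 -> value=29 (bin 0011101); offset now 7 = byte 0 bit 7; 17 bits remain
Read 2: bits[7:10] width=3 -> value=4 (bin 100); offset now 10 = byte 1 bit 2; 14 bits remain
Read 3: bits[10:16] width=6 -> value=34 (bin 100010); offset now 16 = byte 2 bit 0; 8 bits remain
Read 4: bits[16:23] width=7 -> value=33 (bin 0100001); offset now 23 = byte 2 bit 7; 1 bits remain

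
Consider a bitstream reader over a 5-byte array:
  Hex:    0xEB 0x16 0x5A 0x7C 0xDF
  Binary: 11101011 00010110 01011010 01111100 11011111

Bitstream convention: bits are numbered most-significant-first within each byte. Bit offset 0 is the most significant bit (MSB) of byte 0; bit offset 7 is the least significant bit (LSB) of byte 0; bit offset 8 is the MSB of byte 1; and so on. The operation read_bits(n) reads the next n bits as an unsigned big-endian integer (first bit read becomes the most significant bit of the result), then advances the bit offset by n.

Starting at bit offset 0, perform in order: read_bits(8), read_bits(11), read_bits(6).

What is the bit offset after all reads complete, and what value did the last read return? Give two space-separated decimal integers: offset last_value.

Read 1: bits[0:8] width=8 -> value=235 (bin 11101011); offset now 8 = byte 1 bit 0; 32 bits remain
Read 2: bits[8:19] width=11 -> value=178 (bin 00010110010); offset now 19 = byte 2 bit 3; 21 bits remain
Read 3: bits[19:25] width=6 -> value=52 (bin 110100); offset now 25 = byte 3 bit 1; 15 bits remain

Answer: 25 52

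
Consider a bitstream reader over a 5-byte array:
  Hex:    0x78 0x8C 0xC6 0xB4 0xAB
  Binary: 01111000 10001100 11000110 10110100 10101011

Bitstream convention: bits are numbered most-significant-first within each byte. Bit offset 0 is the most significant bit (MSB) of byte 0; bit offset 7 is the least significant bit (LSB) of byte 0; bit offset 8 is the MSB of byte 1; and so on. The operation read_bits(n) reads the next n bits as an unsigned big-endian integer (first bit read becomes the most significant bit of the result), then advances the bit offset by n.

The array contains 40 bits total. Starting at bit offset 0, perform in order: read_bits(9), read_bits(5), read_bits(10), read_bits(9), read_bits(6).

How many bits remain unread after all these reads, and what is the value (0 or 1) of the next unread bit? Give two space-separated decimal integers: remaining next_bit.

Read 1: bits[0:9] width=9 -> value=241 (bin 011110001); offset now 9 = byte 1 bit 1; 31 bits remain
Read 2: bits[9:14] width=5 -> value=3 (bin 00011); offset now 14 = byte 1 bit 6; 26 bits remain
Read 3: bits[14:24] width=10 -> value=198 (bin 0011000110); offset now 24 = byte 3 bit 0; 16 bits remain
Read 4: bits[24:33] width=9 -> value=361 (bin 101101001); offset now 33 = byte 4 bit 1; 7 bits remain
Read 5: bits[33:39] width=6 -> value=21 (bin 010101); offset now 39 = byte 4 bit 7; 1 bits remain

Answer: 1 1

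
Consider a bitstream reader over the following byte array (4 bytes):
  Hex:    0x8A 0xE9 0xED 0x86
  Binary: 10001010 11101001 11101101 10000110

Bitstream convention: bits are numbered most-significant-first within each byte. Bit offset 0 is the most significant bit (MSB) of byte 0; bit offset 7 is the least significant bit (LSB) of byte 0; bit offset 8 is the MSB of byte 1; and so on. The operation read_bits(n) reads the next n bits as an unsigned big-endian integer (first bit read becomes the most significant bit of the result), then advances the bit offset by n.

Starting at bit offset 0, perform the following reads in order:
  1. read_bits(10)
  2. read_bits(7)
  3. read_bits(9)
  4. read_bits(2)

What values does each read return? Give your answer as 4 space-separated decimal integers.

Answer: 555 83 438 0

Derivation:
Read 1: bits[0:10] width=10 -> value=555 (bin 1000101011); offset now 10 = byte 1 bit 2; 22 bits remain
Read 2: bits[10:17] width=7 -> value=83 (bin 1010011); offset now 17 = byte 2 bit 1; 15 bits remain
Read 3: bits[17:26] width=9 -> value=438 (bin 110110110); offset now 26 = byte 3 bit 2; 6 bits remain
Read 4: bits[26:28] width=2 -> value=0 (bin 00); offset now 28 = byte 3 bit 4; 4 bits remain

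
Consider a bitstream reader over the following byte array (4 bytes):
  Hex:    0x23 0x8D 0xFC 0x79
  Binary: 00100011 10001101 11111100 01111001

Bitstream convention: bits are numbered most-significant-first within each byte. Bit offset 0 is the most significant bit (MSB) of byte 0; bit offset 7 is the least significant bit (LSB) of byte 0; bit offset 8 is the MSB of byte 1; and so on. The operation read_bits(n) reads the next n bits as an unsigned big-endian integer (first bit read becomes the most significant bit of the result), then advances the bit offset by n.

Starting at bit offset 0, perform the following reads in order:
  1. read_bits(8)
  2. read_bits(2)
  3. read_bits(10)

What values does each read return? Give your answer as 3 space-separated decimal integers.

Answer: 35 2 223

Derivation:
Read 1: bits[0:8] width=8 -> value=35 (bin 00100011); offset now 8 = byte 1 bit 0; 24 bits remain
Read 2: bits[8:10] width=2 -> value=2 (bin 10); offset now 10 = byte 1 bit 2; 22 bits remain
Read 3: bits[10:20] width=10 -> value=223 (bin 0011011111); offset now 20 = byte 2 bit 4; 12 bits remain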